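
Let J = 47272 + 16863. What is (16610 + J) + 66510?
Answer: 147255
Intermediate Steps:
J = 64135
(16610 + J) + 66510 = (16610 + 64135) + 66510 = 80745 + 66510 = 147255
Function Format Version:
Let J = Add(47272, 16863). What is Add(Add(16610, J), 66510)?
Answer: 147255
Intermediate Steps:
J = 64135
Add(Add(16610, J), 66510) = Add(Add(16610, 64135), 66510) = Add(80745, 66510) = 147255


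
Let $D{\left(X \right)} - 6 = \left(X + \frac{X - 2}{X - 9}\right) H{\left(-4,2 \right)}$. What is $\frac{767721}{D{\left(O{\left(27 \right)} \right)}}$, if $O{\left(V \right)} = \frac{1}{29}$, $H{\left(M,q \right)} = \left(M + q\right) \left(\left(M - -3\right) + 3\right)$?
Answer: $\frac{1447154085}{9397} \approx 1.54 \cdot 10^{5}$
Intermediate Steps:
$H{\left(M,q \right)} = \left(6 + M\right) \left(M + q\right)$ ($H{\left(M,q \right)} = \left(M + q\right) \left(\left(M + 3\right) + 3\right) = \left(M + q\right) \left(\left(3 + M\right) + 3\right) = \left(M + q\right) \left(6 + M\right) = \left(6 + M\right) \left(M + q\right)$)
$O{\left(V \right)} = \frac{1}{29}$
$D{\left(X \right)} = 6 - 4 X - \frac{4 \left(-2 + X\right)}{-9 + X}$ ($D{\left(X \right)} = 6 + \left(X + \frac{X - 2}{X - 9}\right) \left(\left(-4\right)^{2} + 6 \left(-4\right) + 6 \cdot 2 - 8\right) = 6 + \left(X + \frac{-2 + X}{-9 + X}\right) \left(16 - 24 + 12 - 8\right) = 6 + \left(X + \frac{-2 + X}{-9 + X}\right) \left(-4\right) = 6 - \left(4 X + \frac{4 \left(-2 + X\right)}{-9 + X}\right) = 6 - 4 X - \frac{4 \left(-2 + X\right)}{-9 + X}$)
$\frac{767721}{D{\left(O{\left(27 \right)} \right)}} = \frac{767721}{2 \frac{1}{-9 + \frac{1}{29}} \left(-23 - \frac{2}{841} + 19 \cdot \frac{1}{29}\right)} = \frac{767721}{2 \frac{1}{- \frac{260}{29}} \left(-23 - \frac{2}{841} + \frac{19}{29}\right)} = \frac{767721}{2 \left(- \frac{29}{260}\right) \left(-23 - \frac{2}{841} + \frac{19}{29}\right)} = \frac{767721}{2 \left(- \frac{29}{260}\right) \left(- \frac{18794}{841}\right)} = \frac{767721}{\frac{9397}{1885}} = 767721 \cdot \frac{1885}{9397} = \frac{1447154085}{9397}$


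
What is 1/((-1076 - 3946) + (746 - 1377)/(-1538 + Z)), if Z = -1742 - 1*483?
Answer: -3763/18897155 ≈ -0.00019913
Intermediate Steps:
Z = -2225 (Z = -1742 - 483 = -2225)
1/((-1076 - 3946) + (746 - 1377)/(-1538 + Z)) = 1/((-1076 - 3946) + (746 - 1377)/(-1538 - 2225)) = 1/(-5022 - 631/(-3763)) = 1/(-5022 - 631*(-1/3763)) = 1/(-5022 + 631/3763) = 1/(-18897155/3763) = -3763/18897155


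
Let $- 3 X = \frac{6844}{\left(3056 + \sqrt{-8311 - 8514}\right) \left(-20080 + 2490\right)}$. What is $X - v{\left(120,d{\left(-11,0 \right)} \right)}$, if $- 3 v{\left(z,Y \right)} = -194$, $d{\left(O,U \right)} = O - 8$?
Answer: $- \frac{15963410879398}{246857030985} - \frac{3422 i \sqrt{673}}{49371406197} \approx -64.667 - 1.7981 \cdot 10^{-6} i$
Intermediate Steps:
$d{\left(O,U \right)} = -8 + O$
$v{\left(z,Y \right)} = \frac{194}{3}$ ($v{\left(z,Y \right)} = \left(- \frac{1}{3}\right) \left(-194\right) = \frac{194}{3}$)
$X = - \frac{6844}{3 \left(-53755040 - 87950 i \sqrt{673}\right)}$ ($X = - \frac{6844 \frac{1}{\left(3056 + \sqrt{-8311 - 8514}\right) \left(-20080 + 2490\right)}}{3} = - \frac{6844 \frac{1}{\left(3056 + \sqrt{-16825}\right) \left(-17590\right)}}{3} = - \frac{6844 \frac{1}{\left(3056 + 5 i \sqrt{673}\right) \left(-17590\right)}}{3} = - \frac{6844 \frac{1}{-53755040 - 87950 i \sqrt{673}}}{3} = - \frac{6844}{3 \left(-53755040 - 87950 i \sqrt{673}\right)} \approx 4.2363 \cdot 10^{-5} - 1.7981 \cdot 10^{-6} i$)
$X - v{\left(120,d{\left(-11,0 \right)} \right)} = \left(\frac{10457632}{246857030985} - \frac{3422 i \sqrt{673}}{49371406197}\right) - \frac{194}{3} = - \frac{15963410879398}{246857030985} - \frac{3422 i \sqrt{673}}{49371406197}$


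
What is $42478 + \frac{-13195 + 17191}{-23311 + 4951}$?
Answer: $\frac{7221223}{170} \approx 42478.0$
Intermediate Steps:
$42478 + \frac{-13195 + 17191}{-23311 + 4951} = 42478 + \frac{3996}{-18360} = 42478 + 3996 \left(- \frac{1}{18360}\right) = 42478 - \frac{37}{170} = \frac{7221223}{170}$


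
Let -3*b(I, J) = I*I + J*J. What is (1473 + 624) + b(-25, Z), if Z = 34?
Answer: 4510/3 ≈ 1503.3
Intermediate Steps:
b(I, J) = -I²/3 - J²/3 (b(I, J) = -(I*I + J*J)/3 = -(I² + J²)/3 = -I²/3 - J²/3)
(1473 + 624) + b(-25, Z) = (1473 + 624) + (-⅓*(-25)² - ⅓*34²) = 2097 + (-⅓*625 - ⅓*1156) = 2097 + (-625/3 - 1156/3) = 2097 - 1781/3 = 4510/3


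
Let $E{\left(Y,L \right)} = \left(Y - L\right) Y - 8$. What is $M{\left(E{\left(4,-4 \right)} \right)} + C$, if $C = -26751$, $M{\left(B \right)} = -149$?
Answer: $-26900$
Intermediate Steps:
$E{\left(Y,L \right)} = -8 + Y \left(Y - L\right)$ ($E{\left(Y,L \right)} = Y \left(Y - L\right) - 8 = -8 + Y \left(Y - L\right)$)
$M{\left(E{\left(4,-4 \right)} \right)} + C = -149 - 26751 = -26900$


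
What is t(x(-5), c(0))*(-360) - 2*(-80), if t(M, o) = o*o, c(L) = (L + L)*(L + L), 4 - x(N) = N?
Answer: 160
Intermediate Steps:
x(N) = 4 - N
c(L) = 4*L² (c(L) = (2*L)*(2*L) = 4*L²)
t(M, o) = o²
t(x(-5), c(0))*(-360) - 2*(-80) = (4*0²)²*(-360) - 2*(-80) = (4*0)²*(-360) + 160 = 0²*(-360) + 160 = 0*(-360) + 160 = 0 + 160 = 160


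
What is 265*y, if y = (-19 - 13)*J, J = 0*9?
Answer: 0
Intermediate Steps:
J = 0
y = 0 (y = (-19 - 13)*0 = -32*0 = 0)
265*y = 265*0 = 0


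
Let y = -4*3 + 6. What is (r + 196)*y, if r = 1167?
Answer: -8178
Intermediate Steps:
y = -6 (y = -12 + 6 = -6)
(r + 196)*y = (1167 + 196)*(-6) = 1363*(-6) = -8178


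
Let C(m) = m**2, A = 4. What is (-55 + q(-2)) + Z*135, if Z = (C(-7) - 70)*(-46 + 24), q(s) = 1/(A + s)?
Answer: 124631/2 ≈ 62316.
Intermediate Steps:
q(s) = 1/(4 + s)
Z = 462 (Z = ((-7)**2 - 70)*(-46 + 24) = (49 - 70)*(-22) = -21*(-22) = 462)
(-55 + q(-2)) + Z*135 = (-55 + 1/(4 - 2)) + 462*135 = (-55 + 1/2) + 62370 = -109/2 + 62370 = 124631/2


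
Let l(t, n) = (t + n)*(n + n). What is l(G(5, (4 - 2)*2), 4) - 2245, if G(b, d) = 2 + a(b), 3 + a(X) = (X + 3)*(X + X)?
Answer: -1581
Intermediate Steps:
a(X) = -3 + 2*X*(3 + X) (a(X) = -3 + (X + 3)*(X + X) = -3 + (3 + X)*(2*X) = -3 + 2*X*(3 + X))
G(b, d) = -1 + 2*b² + 6*b (G(b, d) = 2 + (-3 + 2*b² + 6*b) = -1 + 2*b² + 6*b)
l(t, n) = 2*n*(n + t) (l(t, n) = (n + t)*(2*n) = 2*n*(n + t))
l(G(5, (4 - 2)*2), 4) - 2245 = 2*4*(4 + (-1 + 2*5² + 6*5)) - 2245 = 2*4*(4 + (-1 + 2*25 + 30)) - 2245 = 2*4*(4 + (-1 + 50 + 30)) - 2245 = 2*4*(4 + 79) - 2245 = 2*4*83 - 2245 = 664 - 2245 = -1581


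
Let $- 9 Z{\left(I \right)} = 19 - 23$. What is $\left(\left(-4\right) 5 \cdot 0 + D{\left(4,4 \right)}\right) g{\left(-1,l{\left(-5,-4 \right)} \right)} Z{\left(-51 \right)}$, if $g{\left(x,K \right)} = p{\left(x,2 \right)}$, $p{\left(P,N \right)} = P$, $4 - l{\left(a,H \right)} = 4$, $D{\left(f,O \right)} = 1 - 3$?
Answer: $\frac{8}{9} \approx 0.88889$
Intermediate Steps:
$D{\left(f,O \right)} = -2$ ($D{\left(f,O \right)} = 1 - 3 = -2$)
$l{\left(a,H \right)} = 0$ ($l{\left(a,H \right)} = 4 - 4 = 0$)
$g{\left(x,K \right)} = x$
$Z{\left(I \right)} = \frac{4}{9}$ ($Z{\left(I \right)} = - \frac{19 - 23}{9} = \left(- \frac{1}{9}\right) \left(-4\right) = \frac{4}{9}$)
$\left(\left(-4\right) 5 \cdot 0 + D{\left(4,4 \right)}\right) g{\left(-1,l{\left(-5,-4 \right)} \right)} Z{\left(-51 \right)} = \left(\left(-4\right) 5 \cdot 0 - 2\right) \left(-1\right) \frac{4}{9} = \left(\left(-20\right) 0 - 2\right) \left(-1\right) \frac{4}{9} = \left(0 - 2\right) \left(-1\right) \frac{4}{9} = \left(-2\right) \left(-1\right) \frac{4}{9} = 2 \cdot \frac{4}{9} = \frac{8}{9}$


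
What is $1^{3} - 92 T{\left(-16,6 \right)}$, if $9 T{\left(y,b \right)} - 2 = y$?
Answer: $\frac{1297}{9} \approx 144.11$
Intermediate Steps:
$T{\left(y,b \right)} = \frac{2}{9} + \frac{y}{9}$
$1^{3} - 92 T{\left(-16,6 \right)} = 1^{3} - 92 \left(\frac{2}{9} + \frac{1}{9} \left(-16\right)\right) = 1 - 92 \left(\frac{2}{9} - \frac{16}{9}\right) = 1 - - \frac{1288}{9} = 1 + \frac{1288}{9} = \frac{1297}{9}$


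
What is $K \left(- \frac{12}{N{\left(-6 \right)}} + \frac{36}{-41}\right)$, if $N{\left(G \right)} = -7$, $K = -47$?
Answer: $- \frac{11280}{287} \approx -39.303$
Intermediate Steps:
$K \left(- \frac{12}{N{\left(-6 \right)}} + \frac{36}{-41}\right) = - 47 \left(- \frac{12}{-7} + \frac{36}{-41}\right) = - 47 \left(\left(-12\right) \left(- \frac{1}{7}\right) + 36 \left(- \frac{1}{41}\right)\right) = - 47 \left(\frac{12}{7} - \frac{36}{41}\right) = \left(-47\right) \frac{240}{287} = - \frac{11280}{287}$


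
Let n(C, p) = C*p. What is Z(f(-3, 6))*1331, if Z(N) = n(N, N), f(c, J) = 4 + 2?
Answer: 47916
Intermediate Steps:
f(c, J) = 6
Z(N) = N² (Z(N) = N*N = N²)
Z(f(-3, 6))*1331 = 6²*1331 = 36*1331 = 47916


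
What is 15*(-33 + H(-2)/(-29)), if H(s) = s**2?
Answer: -14415/29 ≈ -497.07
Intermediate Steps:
15*(-33 + H(-2)/(-29)) = 15*(-33 + (-2)**2/(-29)) = 15*(-33 + 4*(-1/29)) = 15*(-33 - 4/29) = 15*(-961/29) = -14415/29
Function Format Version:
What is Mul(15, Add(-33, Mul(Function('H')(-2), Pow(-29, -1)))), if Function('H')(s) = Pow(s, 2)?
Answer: Rational(-14415, 29) ≈ -497.07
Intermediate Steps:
Mul(15, Add(-33, Mul(Function('H')(-2), Pow(-29, -1)))) = Mul(15, Add(-33, Mul(Pow(-2, 2), Pow(-29, -1)))) = Mul(15, Add(-33, Mul(4, Rational(-1, 29)))) = Mul(15, Add(-33, Rational(-4, 29))) = Mul(15, Rational(-961, 29)) = Rational(-14415, 29)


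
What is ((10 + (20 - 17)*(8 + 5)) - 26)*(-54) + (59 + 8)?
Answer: -1175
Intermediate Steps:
((10 + (20 - 17)*(8 + 5)) - 26)*(-54) + (59 + 8) = ((10 + 3*13) - 26)*(-54) + 67 = ((10 + 39) - 26)*(-54) + 67 = (49 - 26)*(-54) + 67 = 23*(-54) + 67 = -1242 + 67 = -1175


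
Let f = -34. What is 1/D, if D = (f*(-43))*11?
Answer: 1/16082 ≈ 6.2181e-5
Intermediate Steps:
D = 16082 (D = -34*(-43)*11 = 1462*11 = 16082)
1/D = 1/16082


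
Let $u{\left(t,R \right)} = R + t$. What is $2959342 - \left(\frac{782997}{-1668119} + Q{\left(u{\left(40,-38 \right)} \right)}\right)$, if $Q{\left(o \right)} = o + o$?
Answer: $\frac{4936528728219}{1668119} \approx 2.9593 \cdot 10^{6}$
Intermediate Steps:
$Q{\left(o \right)} = 2 o$
$2959342 - \left(\frac{782997}{-1668119} + Q{\left(u{\left(40,-38 \right)} \right)}\right) = 2959342 - \left(\frac{782997}{-1668119} + 2 \left(-38 + 40\right)\right) = 2959342 - \left(782997 \left(- \frac{1}{1668119}\right) + 2 \cdot 2\right) = 2959342 - \left(- \frac{782997}{1668119} + 4\right) = 2959342 - \frac{5889479}{1668119} = \frac{4936528728219}{1668119}$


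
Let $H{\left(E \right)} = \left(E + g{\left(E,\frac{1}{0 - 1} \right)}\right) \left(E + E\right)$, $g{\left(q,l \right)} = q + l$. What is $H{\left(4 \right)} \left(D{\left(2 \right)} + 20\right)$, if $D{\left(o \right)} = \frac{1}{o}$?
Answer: $1148$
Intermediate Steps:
$g{\left(q,l \right)} = l + q$
$H{\left(E \right)} = 2 E \left(-1 + 2 E\right)$ ($H{\left(E \right)} = \left(E + \left(\frac{1}{0 - 1} + E\right)\right) \left(E + E\right) = \left(E + \left(\frac{1}{-1} + E\right)\right) 2 E = \left(E + \left(-1 + E\right)\right) 2 E = \left(-1 + 2 E\right) 2 E = 2 E \left(-1 + 2 E\right)$)
$H{\left(4 \right)} \left(D{\left(2 \right)} + 20\right) = 2 \cdot 4 \left(-1 + 2 \cdot 4\right) \left(\frac{1}{2} + 20\right) = 2 \cdot 4 \left(-1 + 8\right) \left(\frac{1}{2} + 20\right) = 2 \cdot 4 \cdot 7 \cdot \frac{41}{2} = 56 \cdot \frac{41}{2} = 1148$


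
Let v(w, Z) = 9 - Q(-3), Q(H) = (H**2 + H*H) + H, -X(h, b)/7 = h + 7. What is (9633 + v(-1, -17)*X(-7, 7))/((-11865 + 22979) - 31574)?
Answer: -3211/6820 ≈ -0.47082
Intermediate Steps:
X(h, b) = -49 - 7*h (X(h, b) = -7*(h + 7) = -7*(7 + h) = -49 - 7*h)
Q(H) = H + 2*H**2 (Q(H) = (H**2 + H**2) + H = 2*H**2 + H = H + 2*H**2)
v(w, Z) = -6 (v(w, Z) = 9 - (-3)*(1 + 2*(-3)) = 9 - (-3)*(1 - 6) = 9 - (-3)*(-5) = 9 - 1*15 = 9 - 15 = -6)
(9633 + v(-1, -17)*X(-7, 7))/((-11865 + 22979) - 31574) = (9633 - 6*(-49 - 7*(-7)))/((-11865 + 22979) - 31574) = (9633 - 6*(-49 + 49))/(11114 - 31574) = (9633 - 6*0)/(-20460) = (9633 + 0)*(-1/20460) = 9633*(-1/20460) = -3211/6820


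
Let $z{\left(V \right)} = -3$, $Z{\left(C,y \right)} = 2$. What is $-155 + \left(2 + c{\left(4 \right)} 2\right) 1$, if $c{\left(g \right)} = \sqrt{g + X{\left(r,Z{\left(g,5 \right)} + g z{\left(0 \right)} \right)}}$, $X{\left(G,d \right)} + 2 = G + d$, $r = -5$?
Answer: $-153 + 2 i \sqrt{13} \approx -153.0 + 7.2111 i$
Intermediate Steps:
$X{\left(G,d \right)} = -2 + G + d$ ($X{\left(G,d \right)} = -2 + \left(G + d\right) = -2 + G + d$)
$c{\left(g \right)} = \sqrt{-5 - 2 g}$ ($c{\left(g \right)} = \sqrt{g - \left(5 - g \left(-3\right)\right)} = \sqrt{g - \left(5 + 3 g\right)} = \sqrt{-5 - 2 g}$)
$-155 + \left(2 + c{\left(4 \right)} 2\right) 1 = -155 + \left(2 + \sqrt{-5 - 8} \cdot 2\right) 1 = -155 + \left(2 + \sqrt{-13} \cdot 2\right) 1 = -155 + \left(2 + i \sqrt{13} \cdot 2\right) 1 = -155 + \left(2 + 2 i \sqrt{13}\right) 1 = -155 + \left(2 + 2 i \sqrt{13}\right) = -153 + 2 i \sqrt{13}$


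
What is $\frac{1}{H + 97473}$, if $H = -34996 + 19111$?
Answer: $\frac{1}{81588} \approx 1.2257 \cdot 10^{-5}$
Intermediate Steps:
$H = -15885$
$\frac{1}{H + 97473} = \frac{1}{-15885 + 97473} = \frac{1}{81588}$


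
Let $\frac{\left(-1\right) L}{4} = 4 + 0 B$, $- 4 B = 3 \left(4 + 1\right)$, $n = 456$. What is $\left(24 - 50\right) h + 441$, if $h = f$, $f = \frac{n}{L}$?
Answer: $1182$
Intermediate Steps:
$B = - \frac{15}{4}$ ($B = - \frac{3 \left(4 + 1\right)}{4} = - \frac{3 \cdot 5}{4} = \left(- \frac{1}{4}\right) 15 = - \frac{15}{4} \approx -3.75$)
$L = -16$ ($L = - 4 \left(4 + 0 \left(- \frac{15}{4}\right)\right) = - 4 \left(4 + 0\right) = \left(-4\right) 4 = -16$)
$f = - \frac{57}{2}$ ($f = \frac{456}{-16} = 456 \left(- \frac{1}{16}\right) = - \frac{57}{2} \approx -28.5$)
$h = - \frac{57}{2} \approx -28.5$
$\left(24 - 50\right) h + 441 = \left(24 - 50\right) \left(- \frac{57}{2}\right) + 441 = \left(-26\right) \left(- \frac{57}{2}\right) + 441 = 741 + 441 = 1182$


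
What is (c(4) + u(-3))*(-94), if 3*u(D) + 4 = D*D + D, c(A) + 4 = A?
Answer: -188/3 ≈ -62.667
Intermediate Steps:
c(A) = -4 + A
u(D) = -4/3 + D/3 + D²/3 (u(D) = -4/3 + (D*D + D)/3 = -4/3 + (D² + D)/3 = -4/3 + (D + D²)/3 = -4/3 + (D/3 + D²/3) = -4/3 + D/3 + D²/3)
(c(4) + u(-3))*(-94) = ((-4 + 4) + (-4/3 + (⅓)*(-3) + (⅓)*(-3)²))*(-94) = (0 + (-4/3 - 1 + (⅓)*9))*(-94) = (0 + (-4/3 - 1 + 3))*(-94) = (0 + ⅔)*(-94) = (⅔)*(-94) = -188/3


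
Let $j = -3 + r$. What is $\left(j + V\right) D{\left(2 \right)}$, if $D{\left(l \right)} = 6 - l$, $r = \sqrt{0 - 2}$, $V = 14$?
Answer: $44 + 4 i \sqrt{2} \approx 44.0 + 5.6569 i$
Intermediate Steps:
$r = i \sqrt{2}$ ($r = \sqrt{-2} = i \sqrt{2} \approx 1.4142 i$)
$j = -3 + i \sqrt{2} \approx -3.0 + 1.4142 i$
$\left(j + V\right) D{\left(2 \right)} = \left(\left(-3 + i \sqrt{2}\right) + 14\right) \left(6 - 2\right) = \left(11 + i \sqrt{2}\right) \left(6 - 2\right) = \left(11 + i \sqrt{2}\right) 4 = 44 + 4 i \sqrt{2}$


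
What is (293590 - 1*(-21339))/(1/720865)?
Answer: 227021293585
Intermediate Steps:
(293590 - 1*(-21339))/(1/720865) = (293590 + 21339)/(1/720865) = 314929*720865 = 227021293585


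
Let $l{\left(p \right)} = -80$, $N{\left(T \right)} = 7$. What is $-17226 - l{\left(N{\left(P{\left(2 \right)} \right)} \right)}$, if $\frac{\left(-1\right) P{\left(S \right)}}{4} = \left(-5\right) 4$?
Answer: $-17146$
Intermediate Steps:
$P{\left(S \right)} = 80$ ($P{\left(S \right)} = - 4 \left(\left(-5\right) 4\right) = \left(-4\right) \left(-20\right) = 80$)
$-17226 - l{\left(N{\left(P{\left(2 \right)} \right)} \right)} = -17226 - -80 = -17226 + 80 = -17146$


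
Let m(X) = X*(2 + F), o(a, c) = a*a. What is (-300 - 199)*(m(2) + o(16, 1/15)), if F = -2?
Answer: -127744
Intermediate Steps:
o(a, c) = a²
m(X) = 0 (m(X) = X*(2 - 2) = X*0 = 0)
(-300 - 199)*(m(2) + o(16, 1/15)) = (-300 - 199)*(0 + 16²) = -499*(0 + 256) = -499*256 = -127744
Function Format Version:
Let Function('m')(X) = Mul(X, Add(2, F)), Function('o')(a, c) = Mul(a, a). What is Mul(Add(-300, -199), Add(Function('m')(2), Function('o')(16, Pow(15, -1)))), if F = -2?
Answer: -127744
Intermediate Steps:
Function('o')(a, c) = Pow(a, 2)
Function('m')(X) = 0 (Function('m')(X) = Mul(X, Add(2, -2)) = Mul(X, 0) = 0)
Mul(Add(-300, -199), Add(Function('m')(2), Function('o')(16, Pow(15, -1)))) = Mul(Add(-300, -199), Add(0, Pow(16, 2))) = Mul(-499, Add(0, 256)) = Mul(-499, 256) = -127744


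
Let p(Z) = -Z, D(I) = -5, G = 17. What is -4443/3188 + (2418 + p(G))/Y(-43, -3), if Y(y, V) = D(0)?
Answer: -7676603/15940 ≈ -481.59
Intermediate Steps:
Y(y, V) = -5
-4443/3188 + (2418 + p(G))/Y(-43, -3) = -4443/3188 + (2418 - 1*17)/(-5) = -4443*1/3188 + (2418 - 17)*(-⅕) = -4443/3188 + 2401*(-⅕) = -4443/3188 - 2401/5 = -7676603/15940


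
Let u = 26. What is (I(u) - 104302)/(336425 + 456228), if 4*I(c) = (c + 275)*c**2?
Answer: -53433/792653 ≈ -0.067410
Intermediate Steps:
I(c) = c**2*(275 + c)/4 (I(c) = ((c + 275)*c**2)/4 = ((275 + c)*c**2)/4 = (c**2*(275 + c))/4 = c**2*(275 + c)/4)
(I(u) - 104302)/(336425 + 456228) = ((1/4)*26**2*(275 + 26) - 104302)/(336425 + 456228) = ((1/4)*676*301 - 104302)/792653 = (50869 - 104302)*(1/792653) = -53433*1/792653 = -53433/792653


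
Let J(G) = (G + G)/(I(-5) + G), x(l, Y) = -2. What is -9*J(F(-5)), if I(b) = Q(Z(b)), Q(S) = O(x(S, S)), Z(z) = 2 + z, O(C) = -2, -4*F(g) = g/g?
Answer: -2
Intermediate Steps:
F(g) = -¼ (F(g) = -g/(4*g) = -¼*1 = -¼)
Q(S) = -2
I(b) = -2
J(G) = 2*G/(-2 + G) (J(G) = (G + G)/(-2 + G) = (2*G)/(-2 + G) = 2*G/(-2 + G))
-9*J(F(-5)) = -18*(-1)/(4*(-2 - ¼)) = -18*(-1)/(4*(-9/4)) = -18*(-1)*(-4)/(4*9) = -9*2/9 = -2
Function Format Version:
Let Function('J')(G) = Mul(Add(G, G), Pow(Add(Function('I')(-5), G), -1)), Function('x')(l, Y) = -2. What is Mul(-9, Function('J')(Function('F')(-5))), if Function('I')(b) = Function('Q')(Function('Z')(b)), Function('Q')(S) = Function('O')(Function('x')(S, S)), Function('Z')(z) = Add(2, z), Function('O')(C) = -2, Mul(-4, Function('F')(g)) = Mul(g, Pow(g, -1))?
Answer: -2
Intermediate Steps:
Function('F')(g) = Rational(-1, 4) (Function('F')(g) = Mul(Rational(-1, 4), Mul(g, Pow(g, -1))) = Mul(Rational(-1, 4), 1) = Rational(-1, 4))
Function('Q')(S) = -2
Function('I')(b) = -2
Function('J')(G) = Mul(2, G, Pow(Add(-2, G), -1)) (Function('J')(G) = Mul(Add(G, G), Pow(Add(-2, G), -1)) = Mul(Mul(2, G), Pow(Add(-2, G), -1)) = Mul(2, G, Pow(Add(-2, G), -1)))
Mul(-9, Function('J')(Function('F')(-5))) = Mul(-9, Mul(2, Rational(-1, 4), Pow(Add(-2, Rational(-1, 4)), -1))) = Mul(-9, Mul(2, Rational(-1, 4), Pow(Rational(-9, 4), -1))) = Mul(-9, Mul(2, Rational(-1, 4), Rational(-4, 9))) = Mul(-9, Rational(2, 9)) = -2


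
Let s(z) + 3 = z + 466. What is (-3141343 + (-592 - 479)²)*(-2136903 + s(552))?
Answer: 4259605710176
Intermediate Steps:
s(z) = 463 + z (s(z) = -3 + (z + 466) = -3 + (466 + z) = 463 + z)
(-3141343 + (-592 - 479)²)*(-2136903 + s(552)) = (-3141343 + (-592 - 479)²)*(-2136903 + (463 + 552)) = (-3141343 + (-1071)²)*(-2136903 + 1015) = (-3141343 + 1147041)*(-2135888) = -1994302*(-2135888) = 4259605710176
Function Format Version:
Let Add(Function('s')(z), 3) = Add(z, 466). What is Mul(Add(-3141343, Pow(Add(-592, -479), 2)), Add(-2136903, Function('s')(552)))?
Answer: 4259605710176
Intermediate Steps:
Function('s')(z) = Add(463, z) (Function('s')(z) = Add(-3, Add(z, 466)) = Add(-3, Add(466, z)) = Add(463, z))
Mul(Add(-3141343, Pow(Add(-592, -479), 2)), Add(-2136903, Function('s')(552))) = Mul(Add(-3141343, Pow(Add(-592, -479), 2)), Add(-2136903, Add(463, 552))) = Mul(Add(-3141343, Pow(-1071, 2)), Add(-2136903, 1015)) = Mul(Add(-3141343, 1147041), -2135888) = Mul(-1994302, -2135888) = 4259605710176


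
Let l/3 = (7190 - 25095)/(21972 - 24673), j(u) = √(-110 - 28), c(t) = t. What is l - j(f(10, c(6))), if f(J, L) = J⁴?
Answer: 53715/2701 - I*√138 ≈ 19.887 - 11.747*I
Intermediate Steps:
j(u) = I*√138 (j(u) = √(-138) = I*√138)
l = 53715/2701 (l = 3*((7190 - 25095)/(21972 - 24673)) = 3*(-17905/(-2701)) = 3*(-17905*(-1/2701)) = 3*(17905/2701) = 53715/2701 ≈ 19.887)
l - j(f(10, c(6))) = 53715/2701 - I*√138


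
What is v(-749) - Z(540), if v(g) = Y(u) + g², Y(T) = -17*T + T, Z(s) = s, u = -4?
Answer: 560525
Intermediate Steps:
Y(T) = -16*T
v(g) = 64 + g² (v(g) = -16*(-4) + g² = 64 + g²)
v(-749) - Z(540) = (64 + (-749)²) - 1*540 = (64 + 561001) - 540 = 561065 - 540 = 560525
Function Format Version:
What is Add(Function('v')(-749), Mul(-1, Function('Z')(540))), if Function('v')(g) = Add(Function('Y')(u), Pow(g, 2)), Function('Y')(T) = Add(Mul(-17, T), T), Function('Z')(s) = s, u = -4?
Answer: 560525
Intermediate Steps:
Function('Y')(T) = Mul(-16, T)
Function('v')(g) = Add(64, Pow(g, 2)) (Function('v')(g) = Add(Mul(-16, -4), Pow(g, 2)) = Add(64, Pow(g, 2)))
Add(Function('v')(-749), Mul(-1, Function('Z')(540))) = Add(Add(64, Pow(-749, 2)), Mul(-1, 540)) = Add(Add(64, 561001), -540) = Add(561065, -540) = 560525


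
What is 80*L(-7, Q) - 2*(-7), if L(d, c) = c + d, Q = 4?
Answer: -226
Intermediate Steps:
80*L(-7, Q) - 2*(-7) = 80*(4 - 7) - 2*(-7) = 80*(-3) + 14 = -240 + 14 = -226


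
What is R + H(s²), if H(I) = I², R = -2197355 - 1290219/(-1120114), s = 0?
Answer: -2461286808251/1120114 ≈ -2.1974e+6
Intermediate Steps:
R = -2461286808251/1120114 (R = -2197355 - 1290219*(-1)/1120114 = -2197355 - 1*(-1290219/1120114) = -2197355 + 1290219/1120114 = -2461286808251/1120114 ≈ -2.1974e+6)
R + H(s²) = -2461286808251/1120114 + (0²)² = -2461286808251/1120114 + 0² = -2461286808251/1120114 + 0 = -2461286808251/1120114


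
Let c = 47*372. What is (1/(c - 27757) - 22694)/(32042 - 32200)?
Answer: 233135463/1623134 ≈ 143.63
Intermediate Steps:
c = 17484
(1/(c - 27757) - 22694)/(32042 - 32200) = (1/(17484 - 27757) - 22694)/(32042 - 32200) = (1/(-10273) - 22694)/(-158) = (-1/10273 - 22694)*(-1/158) = -233135463/10273*(-1/158) = 233135463/1623134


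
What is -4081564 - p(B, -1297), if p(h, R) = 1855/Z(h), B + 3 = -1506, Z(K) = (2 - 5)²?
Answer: -36735931/9 ≈ -4.0818e+6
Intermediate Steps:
Z(K) = 9 (Z(K) = (-3)² = 9)
B = -1509 (B = -3 - 1506 = -1509)
p(h, R) = 1855/9
-4081564 - p(B, -1297) = -4081564 - 1*1855/9 = -4081564 - 1855/9 = -36735931/9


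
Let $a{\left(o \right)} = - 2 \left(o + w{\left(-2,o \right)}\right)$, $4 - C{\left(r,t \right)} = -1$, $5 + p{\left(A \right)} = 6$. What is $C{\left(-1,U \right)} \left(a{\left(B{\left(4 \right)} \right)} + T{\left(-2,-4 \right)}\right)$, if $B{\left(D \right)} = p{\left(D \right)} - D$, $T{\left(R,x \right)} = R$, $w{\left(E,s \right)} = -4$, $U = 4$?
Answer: $60$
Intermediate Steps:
$p{\left(A \right)} = 1$ ($p{\left(A \right)} = -5 + 6 = 1$)
$C{\left(r,t \right)} = 5$ ($C{\left(r,t \right)} = 4 - -1 = 4 + 1 = 5$)
$B{\left(D \right)} = 1 - D$
$a{\left(o \right)} = 8 - 2 o$ ($a{\left(o \right)} = - 2 \left(o - 4\right) = - 2 \left(-4 + o\right) = 8 - 2 o$)
$C{\left(-1,U \right)} \left(a{\left(B{\left(4 \right)} \right)} + T{\left(-2,-4 \right)}\right) = 5 \left(\left(8 - 2 \left(1 - 4\right)\right) - 2\right) = 5 \left(\left(8 - -6\right) - 2\right) = 5 \left(\left(8 + 6\right) - 2\right) = 5 \left(14 - 2\right) = 5 \cdot 12 = 60$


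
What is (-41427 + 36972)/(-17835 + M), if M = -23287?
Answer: 4455/41122 ≈ 0.10834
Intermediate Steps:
(-41427 + 36972)/(-17835 + M) = (-41427 + 36972)/(-17835 - 23287) = -4455/(-41122) = -4455*(-1/41122) = 4455/41122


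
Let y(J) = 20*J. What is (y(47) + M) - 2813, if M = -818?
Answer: -2691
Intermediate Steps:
(y(47) + M) - 2813 = (20*47 - 818) - 2813 = (940 - 818) - 2813 = 122 - 2813 = -2691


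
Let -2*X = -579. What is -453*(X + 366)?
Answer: -593883/2 ≈ -2.9694e+5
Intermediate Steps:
X = 579/2 (X = -½*(-579) = 579/2 ≈ 289.50)
-453*(X + 366) = -453*(579/2 + 366) = -453*1311/2 = -593883/2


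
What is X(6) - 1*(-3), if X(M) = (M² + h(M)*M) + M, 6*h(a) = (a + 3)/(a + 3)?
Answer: 46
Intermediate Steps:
h(a) = ⅙ (h(a) = ((a + 3)/(a + 3))/6 = ((3 + a)/(3 + a))/6 = (⅙)*1 = ⅙)
X(M) = M² + 7*M/6 (X(M) = (M² + M/6) + M = M² + 7*M/6)
X(6) - 1*(-3) = (⅙)*6*(7 + 6*6) - 1*(-3) = (⅙)*6*(7 + 36) + 3 = (⅙)*6*43 + 3 = 43 + 3 = 46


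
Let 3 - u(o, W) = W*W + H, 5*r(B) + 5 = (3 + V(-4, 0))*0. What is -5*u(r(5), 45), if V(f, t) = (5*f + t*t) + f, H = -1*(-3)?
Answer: 10125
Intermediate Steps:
H = 3
V(f, t) = t**2 + 6*f (V(f, t) = (5*f + t**2) + f = (t**2 + 5*f) + f = t**2 + 6*f)
r(B) = -1 (r(B) = -1 + ((3 + (0**2 + 6*(-4)))*0)/5 = -1 + ((3 + (0 - 24))*0)/5 = -1 + ((3 - 24)*0)/5 = -1 + (-21*0)/5 = -1 + (1/5)*0 = -1 + 0 = -1)
u(o, W) = -W**2 (u(o, W) = 3 - (W*W + 3) = 3 - (W**2 + 3) = 3 - (3 + W**2) = 3 + (-3 - W**2) = -W**2)
-5*u(r(5), 45) = -(-5)*45**2 = -(-5)*2025 = -5*(-2025) = 10125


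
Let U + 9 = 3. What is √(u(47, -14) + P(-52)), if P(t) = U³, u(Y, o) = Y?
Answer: 13*I ≈ 13.0*I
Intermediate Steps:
U = -6 (U = -9 + 3 = -6)
P(t) = -216 (P(t) = (-6)³ = -216)
√(u(47, -14) + P(-52)) = √(47 - 216) = √(-169) = 13*I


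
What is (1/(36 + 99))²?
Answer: 1/18225 ≈ 5.4870e-5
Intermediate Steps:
(1/(36 + 99))² = (1/135)² = 1/18225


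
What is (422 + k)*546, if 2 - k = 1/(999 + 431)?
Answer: 12732699/55 ≈ 2.3150e+5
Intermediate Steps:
k = 2859/1430 (k = 2 - 1/(999 + 431) = 2 - 1/1430 = 2859/1430 ≈ 1.9993)
(422 + k)*546 = (422 + 2859/1430)*546 = (606319/1430)*546 = 12732699/55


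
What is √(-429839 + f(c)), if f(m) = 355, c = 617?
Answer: 2*I*√107371 ≈ 655.35*I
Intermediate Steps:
√(-429839 + f(c)) = √(-429839 + 355) = √(-429484) = 2*I*√107371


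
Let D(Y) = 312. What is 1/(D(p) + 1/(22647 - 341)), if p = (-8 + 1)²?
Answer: 22306/6959473 ≈ 0.0032051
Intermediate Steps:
p = 49 (p = (-7)² = 49)
1/(D(p) + 1/(22647 - 341)) = 1/(312 + 1/(22647 - 341)) = 1/(312 + 1/22306) = 1/(6959473/22306) = 22306/6959473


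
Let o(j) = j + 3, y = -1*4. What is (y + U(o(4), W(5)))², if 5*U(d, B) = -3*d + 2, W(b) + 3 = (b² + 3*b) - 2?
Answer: 1521/25 ≈ 60.840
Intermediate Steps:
y = -4
o(j) = 3 + j
W(b) = -5 + b² + 3*b (W(b) = -3 + ((b² + 3*b) - 2) = -3 + (-2 + b² + 3*b) = -5 + b² + 3*b)
U(d, B) = ⅖ - 3*d/5 (U(d, B) = (-3*d + 2)/5 = (2 - 3*d)/5 = ⅖ - 3*d/5)
(y + U(o(4), W(5)))² = (-4 + (⅖ - 3*(3 + 4)/5))² = (-4 + (⅖ - ⅗*7))² = (-4 + (⅖ - 21/5))² = (-4 - 19/5)² = (-39/5)² = 1521/25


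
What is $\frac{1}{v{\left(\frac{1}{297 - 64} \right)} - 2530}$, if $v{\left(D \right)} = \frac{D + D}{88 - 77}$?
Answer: $- \frac{2563}{6484388} \approx -0.00039526$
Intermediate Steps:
$v{\left(D \right)} = \frac{2 D}{11}$
$\frac{1}{v{\left(\frac{1}{297 - 64} \right)} - 2530} = \frac{1}{\frac{2}{11 \left(297 - 64\right)} - 2530} = \frac{1}{\frac{2}{11 \cdot 233} - 2530} = \frac{1}{\frac{2}{11} \cdot \frac{1}{233} - 2530} = \frac{1}{\frac{2}{2563} - 2530} = \frac{1}{- \frac{6484388}{2563}} = - \frac{2563}{6484388}$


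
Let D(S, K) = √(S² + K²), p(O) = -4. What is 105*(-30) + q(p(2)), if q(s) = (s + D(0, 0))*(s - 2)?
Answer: -3126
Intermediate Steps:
D(S, K) = √(K² + S²)
q(s) = s*(-2 + s) (q(s) = (s + √(0² + 0²))*(s - 2) = (s + √(0 + 0))*(-2 + s) = (s + √0)*(-2 + s) = (s + 0)*(-2 + s) = s*(-2 + s))
105*(-30) + q(p(2)) = 105*(-30) - 4*(-2 - 4) = -3150 - 4*(-6) = -3150 + 24 = -3126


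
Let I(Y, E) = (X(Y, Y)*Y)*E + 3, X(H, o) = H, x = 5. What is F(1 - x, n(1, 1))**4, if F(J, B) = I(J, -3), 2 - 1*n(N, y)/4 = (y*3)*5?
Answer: 4100625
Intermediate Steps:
n(N, y) = 8 - 60*y (n(N, y) = 8 - 4*y*3*5 = 8 - 4*3*y*5 = 8 - 60*y)
I(Y, E) = 3 + E*Y**2 (I(Y, E) = (Y*Y)*E + 3 = Y**2*E + 3 = E*Y**2 + 3 = 3 + E*Y**2)
F(J, B) = 3 - 3*J**2
F(1 - x, n(1, 1))**4 = (3 - 3*(1 - 1*5)**2)**4 = (3 - 3*(1 - 5)**2)**4 = (3 - 3*(-4)**2)**4 = (3 - 3*16)**4 = (3 - 48)**4 = (-45)**4 = 4100625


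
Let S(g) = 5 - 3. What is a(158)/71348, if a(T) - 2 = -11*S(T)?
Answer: -5/17837 ≈ -0.00028032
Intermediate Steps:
S(g) = 2
a(T) = -20 (a(T) = 2 - 11*2 = 2 - 22 = -20)
a(158)/71348 = -20/71348 = -20*1/71348 = -5/17837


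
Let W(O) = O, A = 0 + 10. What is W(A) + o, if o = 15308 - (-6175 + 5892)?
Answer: 15601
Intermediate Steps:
A = 10
o = 15591 (o = 15308 - 1*(-283) = 15308 + 283 = 15591)
W(A) + o = 10 + 15591 = 15601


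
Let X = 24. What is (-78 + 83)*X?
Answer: 120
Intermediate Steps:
(-78 + 83)*X = (-78 + 83)*24 = 5*24 = 120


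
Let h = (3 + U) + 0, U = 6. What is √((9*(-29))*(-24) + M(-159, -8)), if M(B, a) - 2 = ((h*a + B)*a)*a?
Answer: I*√8518 ≈ 92.293*I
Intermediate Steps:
h = 9 (h = (3 + 6) + 0 = 9 + 0 = 9)
M(B, a) = 2 + a²*(B + 9*a) (M(B, a) = 2 + ((9*a + B)*a)*a = 2 + ((B + 9*a)*a)*a = 2 + (a*(B + 9*a))*a = 2 + a²*(B + 9*a))
√((9*(-29))*(-24) + M(-159, -8)) = √((9*(-29))*(-24) + (2 + 9*(-8)³ - 159*(-8)²)) = √(-261*(-24) + (2 + 9*(-512) - 159*64)) = √(6264 + (2 - 4608 - 10176)) = √(6264 - 14782) = √(-8518) = I*√8518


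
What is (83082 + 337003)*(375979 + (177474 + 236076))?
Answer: 331669289965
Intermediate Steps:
(83082 + 337003)*(375979 + (177474 + 236076)) = 420085*(375979 + 413550) = 420085*789529 = 331669289965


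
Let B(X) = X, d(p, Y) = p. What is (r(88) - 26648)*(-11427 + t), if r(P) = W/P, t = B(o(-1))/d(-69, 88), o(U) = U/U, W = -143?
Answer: 21012269926/69 ≈ 3.0453e+8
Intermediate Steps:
o(U) = 1
t = -1/69 (t = 1/(-69) = 1*(-1/69) = -1/69 ≈ -0.014493)
r(P) = -143/P
(r(88) - 26648)*(-11427 + t) = (-143/88 - 26648)*(-11427 - 1/69) = (-143*1/88 - 26648)*(-788464/69) = (-13/8 - 26648)*(-788464/69) = -213197/8*(-788464/69) = 21012269926/69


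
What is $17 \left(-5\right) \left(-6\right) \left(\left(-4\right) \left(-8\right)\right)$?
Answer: $16320$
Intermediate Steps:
$17 \left(-5\right) \left(-6\right) \left(\left(-4\right) \left(-8\right)\right) = \left(-85\right) \left(-6\right) 32 = 510 \cdot 32 = 16320$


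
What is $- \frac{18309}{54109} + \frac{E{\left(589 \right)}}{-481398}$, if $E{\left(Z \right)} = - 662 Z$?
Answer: $\frac{6142078540}{13023982191} \approx 0.4716$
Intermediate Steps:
$- \frac{18309}{54109} + \frac{E{\left(589 \right)}}{-481398} = - \frac{18309}{54109} + \frac{\left(-662\right) 589}{-481398} = \left(-18309\right) \frac{1}{54109} - - \frac{194959}{240699} = - \frac{18309}{54109} + \frac{194959}{240699} = \frac{6142078540}{13023982191}$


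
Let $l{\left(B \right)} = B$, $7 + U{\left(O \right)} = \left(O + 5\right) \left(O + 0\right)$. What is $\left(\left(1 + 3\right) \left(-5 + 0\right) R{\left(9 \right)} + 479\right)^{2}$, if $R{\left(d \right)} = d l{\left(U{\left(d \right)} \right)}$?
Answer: $438525481$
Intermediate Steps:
$U{\left(O \right)} = -7 + O \left(5 + O\right)$ ($U{\left(O \right)} = -7 + \left(O + 5\right) \left(O + 0\right) = -7 + \left(5 + O\right) O = -7 + O \left(5 + O\right)$)
$R{\left(d \right)} = d \left(-7 + d^{2} + 5 d\right)$
$\left(\left(1 + 3\right) \left(-5 + 0\right) R{\left(9 \right)} + 479\right)^{2} = \left(\left(1 + 3\right) \left(-5 + 0\right) 9 \left(-7 + 9^{2} + 5 \cdot 9\right) + 479\right)^{2} = \left(4 \left(-5\right) 9 \left(-7 + 81 + 45\right) + 479\right)^{2} = \left(- 20 \cdot 9 \cdot 119 + 479\right)^{2} = \left(\left(-20\right) 1071 + 479\right)^{2} = \left(-21420 + 479\right)^{2} = \left(-20941\right)^{2} = 438525481$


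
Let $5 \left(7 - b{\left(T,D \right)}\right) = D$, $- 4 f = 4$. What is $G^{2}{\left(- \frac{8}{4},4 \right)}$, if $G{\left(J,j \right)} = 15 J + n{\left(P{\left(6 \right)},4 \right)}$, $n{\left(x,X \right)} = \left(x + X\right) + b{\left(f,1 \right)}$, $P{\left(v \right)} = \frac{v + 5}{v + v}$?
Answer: $\frac{1203409}{3600} \approx 334.28$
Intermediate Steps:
$f = -1$ ($f = \left(- \frac{1}{4}\right) 4 = -1$)
$b{\left(T,D \right)} = 7 - \frac{D}{5}$
$P{\left(v \right)} = \frac{5 + v}{2 v}$
$n{\left(x,X \right)} = \frac{34}{5} + X + x$ ($n{\left(x,X \right)} = \left(x + X\right) + \left(7 - \frac{1}{5}\right) = \left(X + x\right) + \left(7 - \frac{1}{5}\right) = \left(X + x\right) + \frac{34}{5} = \frac{34}{5} + X + x$)
$G{\left(J,j \right)} = \frac{703}{60} + 15 J$ ($G{\left(J,j \right)} = 15 J + \left(\frac{34}{5} + 4 + \frac{5 + 6}{2 \cdot 6}\right) = 15 J + \left(\frac{34}{5} + 4 + \frac{1}{2} \cdot \frac{1}{6} \cdot 11\right) = 15 J + \left(\frac{34}{5} + 4 + \frac{11}{12}\right) = 15 J + \frac{703}{60} = \frac{703}{60} + 15 J$)
$G^{2}{\left(- \frac{8}{4},4 \right)} = \left(\frac{703}{60} + 15 \left(- \frac{8}{4}\right)\right)^{2} = \left(\frac{703}{60} + 15 \left(\left(-8\right) \frac{1}{4}\right)\right)^{2} = \left(\frac{703}{60} + 15 \left(-2\right)\right)^{2} = \left(\frac{703}{60} - 30\right)^{2} = \left(- \frac{1097}{60}\right)^{2} = \frac{1203409}{3600}$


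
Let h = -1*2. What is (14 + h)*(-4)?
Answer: -48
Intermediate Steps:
h = -2
(14 + h)*(-4) = (14 - 2)*(-4) = 12*(-4) = -48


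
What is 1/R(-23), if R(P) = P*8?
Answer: -1/184 ≈ -0.0054348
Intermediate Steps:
R(P) = 8*P
1/R(-23) = 1/(8*(-23)) = 1/(-184) = -1/184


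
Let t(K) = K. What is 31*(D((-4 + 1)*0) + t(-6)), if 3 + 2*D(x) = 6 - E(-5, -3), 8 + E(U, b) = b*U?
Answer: -248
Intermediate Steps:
E(U, b) = -8 + U*b (E(U, b) = -8 + b*U = -8 + U*b)
D(x) = -2 (D(x) = -3/2 + (6 - (-8 - 5*(-3)))/2 = -3/2 + (6 - (-8 + 15))/2 = -3/2 + (6 - 1*7)/2 = -3/2 + (6 - 7)/2 = -3/2 + (½)*(-1) = -3/2 - ½ = -2)
31*(D((-4 + 1)*0) + t(-6)) = 31*(-2 - 6) = 31*(-8) = -248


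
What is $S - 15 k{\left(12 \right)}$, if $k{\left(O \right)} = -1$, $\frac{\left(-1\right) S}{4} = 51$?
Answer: $-189$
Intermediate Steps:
$S = -204$ ($S = \left(-4\right) 51 = -204$)
$S - 15 k{\left(12 \right)} = -204 - -15 = -204 + 15 = -189$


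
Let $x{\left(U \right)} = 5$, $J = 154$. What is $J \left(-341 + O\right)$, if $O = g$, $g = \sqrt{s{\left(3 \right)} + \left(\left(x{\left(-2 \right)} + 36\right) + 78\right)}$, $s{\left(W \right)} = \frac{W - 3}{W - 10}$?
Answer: $-52514 + 154 \sqrt{119} \approx -50834.0$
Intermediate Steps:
$s{\left(W \right)} = \frac{-3 + W}{-10 + W}$
$g = \sqrt{119}$ ($g = \sqrt{\frac{-3 + 3}{-10 + 3} + \left(\left(5 + 36\right) + 78\right)} = \sqrt{\frac{1}{-7} \cdot 0 + \left(41 + 78\right)} = \sqrt{\left(- \frac{1}{7}\right) 0 + 119} = \sqrt{0 + 119} = \sqrt{119} \approx 10.909$)
$O = \sqrt{119} \approx 10.909$
$J \left(-341 + O\right) = 154 \left(-341 + \sqrt{119}\right) = -52514 + 154 \sqrt{119}$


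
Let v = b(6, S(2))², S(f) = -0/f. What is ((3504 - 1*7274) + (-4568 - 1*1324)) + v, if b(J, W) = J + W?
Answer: -9626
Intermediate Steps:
S(f) = 0 (S(f) = -1*0 = 0)
v = 36 (v = (6 + 0)² = 6² = 36)
((3504 - 1*7274) + (-4568 - 1*1324)) + v = ((3504 - 1*7274) + (-4568 - 1*1324)) + 36 = ((3504 - 7274) + (-4568 - 1324)) + 36 = (-3770 - 5892) + 36 = -9662 + 36 = -9626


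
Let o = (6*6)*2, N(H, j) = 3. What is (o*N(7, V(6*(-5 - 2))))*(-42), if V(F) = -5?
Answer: -9072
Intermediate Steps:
o = 72 (o = 36*2 = 72)
(o*N(7, V(6*(-5 - 2))))*(-42) = (72*3)*(-42) = 216*(-42) = -9072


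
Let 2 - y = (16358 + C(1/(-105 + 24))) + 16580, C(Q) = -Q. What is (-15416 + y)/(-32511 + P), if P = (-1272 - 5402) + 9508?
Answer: 3916513/2403837 ≈ 1.6293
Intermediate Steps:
P = 2834 (P = -6674 + 9508 = 2834)
y = -2667817/81 (y = 2 - ((16358 - 1/(-105 + 24)) + 16580) = 2 - ((16358 - 1/(-81)) + 16580) = 2 - ((16358 - 1*(-1/81)) + 16580) = 2 - ((16358 + 1/81) + 16580) = 2 - (1324999/81 + 16580) = 2 - 1*2667979/81 = 2 - 2667979/81 = -2667817/81 ≈ -32936.)
(-15416 + y)/(-32511 + P) = (-15416 - 2667817/81)/(-32511 + 2834) = -3916513/81/(-29677) = -3916513/81*(-1/29677) = 3916513/2403837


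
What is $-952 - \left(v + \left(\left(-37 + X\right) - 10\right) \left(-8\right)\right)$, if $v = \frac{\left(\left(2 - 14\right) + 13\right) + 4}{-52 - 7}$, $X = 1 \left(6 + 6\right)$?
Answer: $- \frac{72683}{59} \approx -1231.9$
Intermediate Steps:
$X = 12$ ($X = 1 \cdot 12 = 12$)
$v = - \frac{5}{59}$ ($v = \frac{\left(-12 + 13\right) + 4}{-59} = \left(1 + 4\right) \left(- \frac{1}{59}\right) = 5 \left(- \frac{1}{59}\right) = - \frac{5}{59} \approx -0.084746$)
$-952 - \left(v + \left(\left(-37 + X\right) - 10\right) \left(-8\right)\right) = -952 - \left(- \frac{5}{59} + \left(\left(-37 + 12\right) - 10\right) \left(-8\right)\right) = -952 - \left(- \frac{5}{59} + \left(-25 - 10\right) \left(-8\right)\right) = -952 - \left(- \frac{5}{59} - -280\right) = -952 - \left(- \frac{5}{59} + 280\right) = -952 - \frac{16515}{59} = - \frac{72683}{59}$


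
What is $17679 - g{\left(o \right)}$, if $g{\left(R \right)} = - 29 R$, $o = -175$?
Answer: $12604$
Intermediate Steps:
$17679 - g{\left(o \right)} = 17679 - \left(-29\right) \left(-175\right) = 17679 - 5075 = 12604$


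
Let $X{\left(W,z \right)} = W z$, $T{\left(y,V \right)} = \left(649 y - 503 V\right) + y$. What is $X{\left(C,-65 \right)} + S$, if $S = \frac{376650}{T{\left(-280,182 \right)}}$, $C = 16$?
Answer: $- \frac{15825805}{15197} \approx -1041.4$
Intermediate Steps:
$T{\left(y,V \right)} = - 503 V + 650 y$ ($T{\left(y,V \right)} = \left(- 503 V + 649 y\right) + y = - 503 V + 650 y$)
$S = - \frac{20925}{15197}$ ($S = \frac{376650}{\left(-503\right) 182 + 650 \left(-280\right)} = \frac{376650}{-91546 - 182000} = \frac{376650}{-273546} = 376650 \left(- \frac{1}{273546}\right) = - \frac{20925}{15197} \approx -1.3769$)
$X{\left(C,-65 \right)} + S = 16 \left(-65\right) - \frac{20925}{15197} = -1040 - \frac{20925}{15197} = - \frac{15825805}{15197}$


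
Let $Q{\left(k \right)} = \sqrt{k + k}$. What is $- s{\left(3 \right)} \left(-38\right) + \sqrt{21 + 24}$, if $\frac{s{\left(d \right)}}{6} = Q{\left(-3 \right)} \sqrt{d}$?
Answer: $3 \sqrt{5} + 684 i \sqrt{2} \approx 6.7082 + 967.32 i$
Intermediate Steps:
$Q{\left(k \right)} = \sqrt{2} \sqrt{k}$ ($Q{\left(k \right)} = \sqrt{2 k} = \sqrt{2} \sqrt{k}$)
$s{\left(d \right)} = 6 i \sqrt{6} \sqrt{d}$ ($s{\left(d \right)} = 6 \sqrt{2} \sqrt{-3} \sqrt{d} = 6 \sqrt{2} i \sqrt{3} \sqrt{d} = 6 i \sqrt{6} \sqrt{d}$)
$- s{\left(3 \right)} \left(-38\right) + \sqrt{21 + 24} = - 6 i \sqrt{6} \sqrt{3} \left(-38\right) + \sqrt{21 + 24} = - 18 i \sqrt{2} \left(-38\right) + \sqrt{45} = - 18 i \sqrt{2} \left(-38\right) + 3 \sqrt{5} = 684 i \sqrt{2} + 3 \sqrt{5} = 3 \sqrt{5} + 684 i \sqrt{2}$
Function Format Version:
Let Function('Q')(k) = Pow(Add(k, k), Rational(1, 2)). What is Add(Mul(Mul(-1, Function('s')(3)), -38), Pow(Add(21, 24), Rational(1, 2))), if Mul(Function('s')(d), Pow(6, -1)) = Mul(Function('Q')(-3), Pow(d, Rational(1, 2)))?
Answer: Add(Mul(3, Pow(5, Rational(1, 2))), Mul(684, I, Pow(2, Rational(1, 2)))) ≈ Add(6.7082, Mul(967.32, I))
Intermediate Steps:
Function('Q')(k) = Mul(Pow(2, Rational(1, 2)), Pow(k, Rational(1, 2))) (Function('Q')(k) = Pow(Mul(2, k), Rational(1, 2)) = Mul(Pow(2, Rational(1, 2)), Pow(k, Rational(1, 2))))
Function('s')(d) = Mul(6, I, Pow(6, Rational(1, 2)), Pow(d, Rational(1, 2))) (Function('s')(d) = Mul(6, Mul(Mul(Pow(2, Rational(1, 2)), Pow(-3, Rational(1, 2))), Pow(d, Rational(1, 2)))) = Mul(6, Mul(Mul(Pow(2, Rational(1, 2)), Mul(I, Pow(3, Rational(1, 2)))), Pow(d, Rational(1, 2)))) = Mul(6, Mul(Mul(I, Pow(6, Rational(1, 2))), Pow(d, Rational(1, 2)))) = Mul(6, Mul(I, Pow(6, Rational(1, 2)), Pow(d, Rational(1, 2)))) = Mul(6, I, Pow(6, Rational(1, 2)), Pow(d, Rational(1, 2))))
Add(Mul(Mul(-1, Function('s')(3)), -38), Pow(Add(21, 24), Rational(1, 2))) = Add(Mul(Mul(-1, Mul(6, I, Pow(6, Rational(1, 2)), Pow(3, Rational(1, 2)))), -38), Pow(Add(21, 24), Rational(1, 2))) = Add(Mul(Mul(-1, Mul(18, I, Pow(2, Rational(1, 2)))), -38), Pow(45, Rational(1, 2))) = Add(Mul(Mul(-18, I, Pow(2, Rational(1, 2))), -38), Mul(3, Pow(5, Rational(1, 2)))) = Add(Mul(684, I, Pow(2, Rational(1, 2))), Mul(3, Pow(5, Rational(1, 2)))) = Add(Mul(3, Pow(5, Rational(1, 2))), Mul(684, I, Pow(2, Rational(1, 2))))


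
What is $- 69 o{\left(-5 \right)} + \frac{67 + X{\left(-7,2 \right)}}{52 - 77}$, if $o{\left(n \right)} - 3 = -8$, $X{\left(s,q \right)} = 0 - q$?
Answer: $\frac{1712}{5} \approx 342.4$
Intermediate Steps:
$X{\left(s,q \right)} = - q$
$o{\left(n \right)} = -5$ ($o{\left(n \right)} = 3 - 8 = -5$)
$- 69 o{\left(-5 \right)} + \frac{67 + X{\left(-7,2 \right)}}{52 - 77} = \left(-69\right) \left(-5\right) + \frac{67 - 2}{52 - 77} = 345 + \frac{67 - 2}{-25} = 345 + 65 \left(- \frac{1}{25}\right) = 345 - \frac{13}{5} = \frac{1712}{5}$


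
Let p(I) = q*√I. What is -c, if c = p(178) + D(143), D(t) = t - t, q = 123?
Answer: -123*√178 ≈ -1641.0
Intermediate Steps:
D(t) = 0
p(I) = 123*√I
c = 123*√178 (c = 123*√178 + 0 = 123*√178 ≈ 1641.0)
-c = -123*√178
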